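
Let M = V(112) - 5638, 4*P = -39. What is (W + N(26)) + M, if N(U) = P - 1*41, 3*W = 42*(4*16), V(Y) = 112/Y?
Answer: -19167/4 ≈ -4791.8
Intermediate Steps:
P = -39/4 (P = (1/4)*(-39) = -39/4 ≈ -9.7500)
W = 896 (W = (42*(4*16))/3 = (42*64)/3 = (1/3)*2688 = 896)
N(U) = -203/4 (N(U) = -39/4 - 1*41 = -39/4 - 41 = -203/4)
M = -5637 (M = 112/112 - 5638 = 112*(1/112) - 5638 = 1 - 5638 = -5637)
(W + N(26)) + M = (896 - 203/4) - 5637 = 3381/4 - 5637 = -19167/4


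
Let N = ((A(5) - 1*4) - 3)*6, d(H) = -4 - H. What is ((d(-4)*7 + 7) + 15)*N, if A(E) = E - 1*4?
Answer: -792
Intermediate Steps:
A(E) = -4 + E (A(E) = E - 4 = -4 + E)
N = -36 (N = (((-4 + 5) - 1*4) - 3)*6 = ((1 - 4) - 3)*6 = (-3 - 3)*6 = -6*6 = -36)
((d(-4)*7 + 7) + 15)*N = (((-4 - 1*(-4))*7 + 7) + 15)*(-36) = (((-4 + 4)*7 + 7) + 15)*(-36) = ((0*7 + 7) + 15)*(-36) = ((0 + 7) + 15)*(-36) = (7 + 15)*(-36) = 22*(-36) = -792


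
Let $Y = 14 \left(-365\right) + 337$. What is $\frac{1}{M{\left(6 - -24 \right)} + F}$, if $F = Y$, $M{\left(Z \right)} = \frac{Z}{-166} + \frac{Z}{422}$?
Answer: $- \frac{17513}{83591469} \approx -0.00020951$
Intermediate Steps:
$M{\left(Z \right)} = - \frac{64 Z}{17513}$ ($M{\left(Z \right)} = Z \left(- \frac{1}{166}\right) + Z \frac{1}{422} = - \frac{Z}{166} + \frac{Z}{422} = - \frac{64 Z}{17513}$)
$Y = -4773$ ($Y = -5110 + 337 = -4773$)
$F = -4773$
$\frac{1}{M{\left(6 - -24 \right)} + F} = \frac{1}{- \frac{64 \left(6 - -24\right)}{17513} - 4773} = \frac{1}{- \frac{64 \left(6 + 24\right)}{17513} - 4773} = \frac{1}{\left(- \frac{64}{17513}\right) 30 - 4773} = \frac{1}{- \frac{1920}{17513} - 4773} = \frac{1}{- \frac{83591469}{17513}} = - \frac{17513}{83591469}$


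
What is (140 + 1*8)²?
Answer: 21904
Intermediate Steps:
(140 + 1*8)² = (140 + 8)² = 148² = 21904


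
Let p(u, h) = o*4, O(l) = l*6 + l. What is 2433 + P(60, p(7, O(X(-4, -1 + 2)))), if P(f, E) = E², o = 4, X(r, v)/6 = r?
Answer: 2689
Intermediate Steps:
X(r, v) = 6*r
O(l) = 7*l (O(l) = 6*l + l = 7*l)
p(u, h) = 16 (p(u, h) = 4*4 = 16)
2433 + P(60, p(7, O(X(-4, -1 + 2)))) = 2433 + 16² = 2433 + 256 = 2689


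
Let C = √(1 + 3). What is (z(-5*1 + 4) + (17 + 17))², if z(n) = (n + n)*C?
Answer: 900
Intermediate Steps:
C = 2 (C = √4 = 2)
z(n) = 4*n (z(n) = (n + n)*2 = (2*n)*2 = 4*n)
(z(-5*1 + 4) + (17 + 17))² = (4*(-5*1 + 4) + (17 + 17))² = (4*(-5 + 4) + 34)² = (4*(-1) + 34)² = (-4 + 34)² = 30² = 900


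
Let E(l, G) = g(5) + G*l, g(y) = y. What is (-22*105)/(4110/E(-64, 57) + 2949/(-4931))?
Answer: 13831997410/10336539 ≈ 1338.2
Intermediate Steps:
E(l, G) = 5 + G*l
(-22*105)/(4110/E(-64, 57) + 2949/(-4931)) = (-22*105)/(4110/(5 + 57*(-64)) + 2949/(-4931)) = -2310/(4110/(5 - 3648) + 2949*(-1/4931)) = -2310/(4110/(-3643) - 2949/4931) = -2310/(4110*(-1/3643) - 2949/4931) = -2310/(-4110/3643 - 2949/4931) = -2310/(-31009617/17963633) = -2310*(-17963633/31009617) = 13831997410/10336539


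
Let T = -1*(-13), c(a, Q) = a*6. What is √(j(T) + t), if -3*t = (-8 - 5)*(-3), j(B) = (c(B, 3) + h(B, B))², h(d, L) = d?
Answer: 2*√2067 ≈ 90.929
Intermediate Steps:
c(a, Q) = 6*a
T = 13
j(B) = 49*B² (j(B) = (6*B + B)² = (7*B)² = 49*B²)
t = -13 (t = -(-8 - 5)*(-3)/3 = -(-13)*(-3)/3 = -⅓*39 = -13)
√(j(T) + t) = √(49*13² - 13) = √(49*169 - 13) = √(8281 - 13) = √8268 = 2*√2067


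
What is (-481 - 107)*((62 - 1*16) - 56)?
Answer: 5880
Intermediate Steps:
(-481 - 107)*((62 - 1*16) - 56) = -588*((62 - 16) - 56) = -588*(46 - 56) = -588*(-10) = 5880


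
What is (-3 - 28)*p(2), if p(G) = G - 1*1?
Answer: -31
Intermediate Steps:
p(G) = -1 + G (p(G) = G - 1 = -1 + G)
(-3 - 28)*p(2) = (-3 - 28)*(-1 + 2) = -31*1 = -31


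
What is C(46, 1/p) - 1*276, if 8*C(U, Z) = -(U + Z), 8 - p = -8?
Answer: -36065/128 ≈ -281.76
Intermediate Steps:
p = 16 (p = 8 - 1*(-8) = 8 + 8 = 16)
C(U, Z) = -U/8 - Z/8 (C(U, Z) = (-(U + Z))/8 = (-U - Z)/8 = -U/8 - Z/8)
C(46, 1/p) - 1*276 = (-⅛*46 - ⅛/16) - 1*276 = (-23/4 - ⅛*1/16) - 276 = (-23/4 - 1/128) - 276 = -737/128 - 276 = -36065/128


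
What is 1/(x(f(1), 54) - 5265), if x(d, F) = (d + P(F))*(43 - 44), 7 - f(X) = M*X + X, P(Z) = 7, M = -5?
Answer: -1/5283 ≈ -0.00018929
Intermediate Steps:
f(X) = 7 + 4*X (f(X) = 7 - (-5*X + X) = 7 - (-4)*X = 7 + 4*X)
x(d, F) = -7 - d (x(d, F) = (d + 7)*(43 - 44) = (7 + d)*(-1) = -7 - d)
1/(x(f(1), 54) - 5265) = 1/((-7 - (7 + 4*1)) - 5265) = 1/((-7 - (7 + 4)) - 5265) = 1/((-7 - 1*11) - 5265) = 1/((-7 - 11) - 5265) = 1/(-18 - 5265) = 1/(-5283) = -1/5283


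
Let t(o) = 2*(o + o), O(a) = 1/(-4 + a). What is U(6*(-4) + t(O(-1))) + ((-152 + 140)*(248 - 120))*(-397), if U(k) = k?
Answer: 3048836/5 ≈ 6.0977e+5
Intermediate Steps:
t(o) = 4*o (t(o) = 2*(2*o) = 4*o)
U(6*(-4) + t(O(-1))) + ((-152 + 140)*(248 - 120))*(-397) = (6*(-4) + 4/(-4 - 1)) + ((-152 + 140)*(248 - 120))*(-397) = (-24 + 4/(-5)) - 12*128*(-397) = (-24 + 4*(-1/5)) - 1536*(-397) = (-24 - 4/5) + 609792 = -124/5 + 609792 = 3048836/5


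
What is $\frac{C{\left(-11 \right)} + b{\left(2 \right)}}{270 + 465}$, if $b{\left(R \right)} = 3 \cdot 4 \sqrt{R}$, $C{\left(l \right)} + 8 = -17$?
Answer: $- \frac{5}{147} + \frac{4 \sqrt{2}}{245} \approx -0.010924$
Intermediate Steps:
$C{\left(l \right)} = -25$ ($C{\left(l \right)} = -8 - 17 = -25$)
$b{\left(R \right)} = 12 \sqrt{R}$
$\frac{C{\left(-11 \right)} + b{\left(2 \right)}}{270 + 465} = \frac{-25 + 12 \sqrt{2}}{270 + 465} = \frac{-25 + 12 \sqrt{2}}{735} = \left(-25 + 12 \sqrt{2}\right) \frac{1}{735} = - \frac{5}{147} + \frac{4 \sqrt{2}}{245}$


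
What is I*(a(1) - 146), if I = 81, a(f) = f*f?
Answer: -11745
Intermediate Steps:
a(f) = f²
I*(a(1) - 146) = 81*(1² - 146) = 81*(1 - 146) = 81*(-145) = -11745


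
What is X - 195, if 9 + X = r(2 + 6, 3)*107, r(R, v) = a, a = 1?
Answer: -97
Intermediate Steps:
r(R, v) = 1
X = 98 (X = -9 + 1*107 = -9 + 107 = 98)
X - 195 = 98 - 195 = -97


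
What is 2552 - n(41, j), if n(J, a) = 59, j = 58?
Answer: 2493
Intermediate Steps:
2552 - n(41, j) = 2552 - 1*59 = 2552 - 59 = 2493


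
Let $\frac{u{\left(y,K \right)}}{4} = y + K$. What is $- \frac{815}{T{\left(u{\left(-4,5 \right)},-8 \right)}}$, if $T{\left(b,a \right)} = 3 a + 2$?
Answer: $\frac{815}{22} \approx 37.045$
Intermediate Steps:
$u{\left(y,K \right)} = 4 K + 4 y$ ($u{\left(y,K \right)} = 4 \left(y + K\right) = 4 \left(K + y\right) = 4 K + 4 y$)
$T{\left(b,a \right)} = 2 + 3 a$
$- \frac{815}{T{\left(u{\left(-4,5 \right)},-8 \right)}} = - \frac{815}{2 + 3 \left(-8\right)} = - \frac{815}{2 - 24} = - \frac{815}{-22} = \left(-815\right) \left(- \frac{1}{22}\right) = \frac{815}{22}$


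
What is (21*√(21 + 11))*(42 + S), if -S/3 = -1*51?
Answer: 16380*√2 ≈ 23165.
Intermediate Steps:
S = 153 (S = -(-3)*51 = -3*(-51) = 153)
(21*√(21 + 11))*(42 + S) = (21*√(21 + 11))*(42 + 153) = (21*√32)*195 = (21*(4*√2))*195 = (84*√2)*195 = 16380*√2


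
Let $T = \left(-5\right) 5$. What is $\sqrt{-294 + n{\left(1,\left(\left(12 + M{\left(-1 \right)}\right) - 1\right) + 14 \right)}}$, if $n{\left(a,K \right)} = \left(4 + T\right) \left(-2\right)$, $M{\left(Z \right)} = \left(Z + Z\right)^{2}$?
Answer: $6 i \sqrt{7} \approx 15.875 i$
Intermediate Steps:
$M{\left(Z \right)} = 4 Z^{2}$ ($M{\left(Z \right)} = \left(2 Z\right)^{2} = 4 Z^{2}$)
$T = -25$
$n{\left(a,K \right)} = 42$ ($n{\left(a,K \right)} = \left(4 - 25\right) \left(-2\right) = \left(-21\right) \left(-2\right) = 42$)
$\sqrt{-294 + n{\left(1,\left(\left(12 + M{\left(-1 \right)}\right) - 1\right) + 14 \right)}} = \sqrt{-294 + 42} = \sqrt{-252} = 6 i \sqrt{7}$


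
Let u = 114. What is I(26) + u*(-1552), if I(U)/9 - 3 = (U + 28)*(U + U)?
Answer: -151629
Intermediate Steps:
I(U) = 27 + 18*U*(28 + U) (I(U) = 27 + 9*((U + 28)*(U + U)) = 27 + 9*((28 + U)*(2*U)) = 27 + 9*(2*U*(28 + U)) = 27 + 18*U*(28 + U))
I(26) + u*(-1552) = (27 + 18*26² + 504*26) + 114*(-1552) = (27 + 18*676 + 13104) - 176928 = (27 + 12168 + 13104) - 176928 = 25299 - 176928 = -151629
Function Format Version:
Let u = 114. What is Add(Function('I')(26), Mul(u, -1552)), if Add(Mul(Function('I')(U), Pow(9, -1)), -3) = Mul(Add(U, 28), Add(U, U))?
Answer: -151629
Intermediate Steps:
Function('I')(U) = Add(27, Mul(18, U, Add(28, U))) (Function('I')(U) = Add(27, Mul(9, Mul(Add(U, 28), Add(U, U)))) = Add(27, Mul(9, Mul(Add(28, U), Mul(2, U)))) = Add(27, Mul(9, Mul(2, U, Add(28, U)))) = Add(27, Mul(18, U, Add(28, U))))
Add(Function('I')(26), Mul(u, -1552)) = Add(Add(27, Mul(18, Pow(26, 2)), Mul(504, 26)), Mul(114, -1552)) = Add(Add(27, Mul(18, 676), 13104), -176928) = Add(Add(27, 12168, 13104), -176928) = Add(25299, -176928) = -151629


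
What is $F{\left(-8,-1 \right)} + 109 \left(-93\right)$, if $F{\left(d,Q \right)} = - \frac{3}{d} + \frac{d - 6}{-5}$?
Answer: $- \frac{405353}{40} \approx -10134.0$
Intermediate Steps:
$F{\left(d,Q \right)} = \frac{6}{5} - \frac{3}{d} - \frac{d}{5}$ ($F{\left(d,Q \right)} = - \frac{3}{d} + \left(d - 6\right) \left(- \frac{1}{5}\right) = - \frac{3}{d} + \left(-6 + d\right) \left(- \frac{1}{5}\right) = - \frac{3}{d} - \left(- \frac{6}{5} + \frac{d}{5}\right) = \frac{6}{5} - \frac{3}{d} - \frac{d}{5}$)
$F{\left(-8,-1 \right)} + 109 \left(-93\right) = \left(\frac{6}{5} - \frac{3}{-8} - - \frac{8}{5}\right) + 109 \left(-93\right) = \left(\frac{6}{5} - - \frac{3}{8} + \frac{8}{5}\right) - 10137 = \left(\frac{6}{5} + \frac{3}{8} + \frac{8}{5}\right) - 10137 = \frac{127}{40} - 10137 = - \frac{405353}{40}$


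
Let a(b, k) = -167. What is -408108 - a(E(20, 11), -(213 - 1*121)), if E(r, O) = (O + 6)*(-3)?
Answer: -407941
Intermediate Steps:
E(r, O) = -18 - 3*O (E(r, O) = (6 + O)*(-3) = -18 - 3*O)
-408108 - a(E(20, 11), -(213 - 1*121)) = -408108 - 1*(-167) = -408108 + 167 = -407941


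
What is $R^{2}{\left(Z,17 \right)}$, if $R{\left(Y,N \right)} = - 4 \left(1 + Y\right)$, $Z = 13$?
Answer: $3136$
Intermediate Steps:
$R{\left(Y,N \right)} = -4 - 4 Y$
$R^{2}{\left(Z,17 \right)} = \left(-4 - 52\right)^{2} = \left(-56\right)^{2} = 3136$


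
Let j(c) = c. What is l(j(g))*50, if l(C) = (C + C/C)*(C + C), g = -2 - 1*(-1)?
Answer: 0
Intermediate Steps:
g = -1 (g = -2 + 1 = -1)
l(C) = 2*C*(1 + C) (l(C) = (C + 1)*(2*C) = (1 + C)*(2*C) = 2*C*(1 + C))
l(j(g))*50 = (2*(-1)*(1 - 1))*50 = (2*(-1)*0)*50 = 0*50 = 0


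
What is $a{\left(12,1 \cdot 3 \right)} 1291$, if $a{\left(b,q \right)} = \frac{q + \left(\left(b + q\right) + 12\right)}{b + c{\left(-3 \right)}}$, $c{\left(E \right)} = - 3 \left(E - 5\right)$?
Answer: $\frac{6455}{6} \approx 1075.8$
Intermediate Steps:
$c{\left(E \right)} = 15 - 3 E$ ($c{\left(E \right)} = - 3 \left(-5 + E\right) = 15 - 3 E$)
$a{\left(b,q \right)} = \frac{12 + b + 2 q}{24 + b}$ ($a{\left(b,q \right)} = \frac{q + \left(\left(b + q\right) + 12\right)}{b + \left(15 - -9\right)} = \frac{q + \left(12 + b + q\right)}{b + \left(15 + 9\right)} = \frac{12 + b + 2 q}{b + 24} = \frac{12 + b + 2 q}{24 + b}$)
$a{\left(12,1 \cdot 3 \right)} 1291 = \frac{12 + 12 + 2 \cdot 1 \cdot 3}{24 + 12} \cdot 1291 = \frac{12 + 12 + 2 \cdot 3}{36} \cdot 1291 = \frac{12 + 12 + 6}{36} \cdot 1291 = \frac{1}{36} \cdot 30 \cdot 1291 = \frac{5}{6} \cdot 1291 = \frac{6455}{6}$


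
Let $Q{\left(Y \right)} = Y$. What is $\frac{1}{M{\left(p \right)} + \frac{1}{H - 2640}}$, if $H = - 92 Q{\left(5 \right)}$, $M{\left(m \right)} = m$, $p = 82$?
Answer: $\frac{3100}{254199} \approx 0.012195$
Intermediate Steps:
$H = -460$ ($H = \left(-92\right) 5 = -460$)
$\frac{1}{M{\left(p \right)} + \frac{1}{H - 2640}} = \frac{1}{82 + \frac{1}{-460 - 2640}} = \frac{1}{82 + \frac{1}{-3100}} = \frac{1}{82 - \frac{1}{3100}} = \frac{1}{\frac{254199}{3100}} = \frac{3100}{254199}$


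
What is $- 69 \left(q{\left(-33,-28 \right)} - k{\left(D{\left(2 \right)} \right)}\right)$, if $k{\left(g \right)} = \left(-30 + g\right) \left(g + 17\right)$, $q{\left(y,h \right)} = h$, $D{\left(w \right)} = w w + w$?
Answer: $-36156$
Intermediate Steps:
$D{\left(w \right)} = w + w^{2}$ ($D{\left(w \right)} = w^{2} + w = w + w^{2}$)
$k{\left(g \right)} = \left(-30 + g\right) \left(17 + g\right)$
$- 69 \left(q{\left(-33,-28 \right)} - k{\left(D{\left(2 \right)} \right)}\right) = - 69 \left(-28 - \left(-510 + \left(2 \left(1 + 2\right)\right)^{2} - 13 \cdot 2 \left(1 + 2\right)\right)\right) = - 69 \left(-28 - \left(-510 + \left(2 \cdot 3\right)^{2} - 13 \cdot 2 \cdot 3\right)\right) = - 69 \left(-28 - \left(-510 + 6^{2} - 78\right)\right) = - 69 \left(-28 - \left(-510 + 36 - 78\right)\right) = - 69 \left(-28 - -552\right) = - 69 \left(-28 + 552\right) = \left(-69\right) 524 = -36156$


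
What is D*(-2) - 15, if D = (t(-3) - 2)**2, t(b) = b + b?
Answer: -143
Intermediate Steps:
t(b) = 2*b
D = 64 (D = (2*(-3) - 2)**2 = (-6 - 2)**2 = (-8)**2 = 64)
D*(-2) - 15 = 64*(-2) - 15 = -128 - 15 = -143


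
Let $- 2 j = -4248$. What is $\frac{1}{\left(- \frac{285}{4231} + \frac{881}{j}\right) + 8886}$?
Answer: $\frac{8986644}{79858440755} \approx 0.00011253$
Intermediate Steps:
$j = 2124$ ($j = \left(- \frac{1}{2}\right) \left(-4248\right) = 2124$)
$\frac{1}{\left(- \frac{285}{4231} + \frac{881}{j}\right) + 8886} = \frac{1}{\left(- \frac{285}{4231} + \frac{881}{2124}\right) + 8886} = \frac{1}{\frac{3122171}{8986644} + 8886} = \frac{1}{\frac{79858440755}{8986644}} = \frac{8986644}{79858440755}$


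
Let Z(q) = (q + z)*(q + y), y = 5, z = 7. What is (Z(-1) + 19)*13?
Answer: 559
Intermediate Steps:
Z(q) = (5 + q)*(7 + q) (Z(q) = (q + 7)*(q + 5) = (7 + q)*(5 + q) = (5 + q)*(7 + q))
(Z(-1) + 19)*13 = ((35 + (-1)² + 12*(-1)) + 19)*13 = ((35 + 1 - 12) + 19)*13 = (24 + 19)*13 = 43*13 = 559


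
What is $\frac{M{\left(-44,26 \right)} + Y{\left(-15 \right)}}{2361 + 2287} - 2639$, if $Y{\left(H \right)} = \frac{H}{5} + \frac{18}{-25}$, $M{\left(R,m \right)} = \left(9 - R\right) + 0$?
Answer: $- \frac{5475903}{2075} \approx -2639.0$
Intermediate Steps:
$M{\left(R,m \right)} = 9 - R$
$Y{\left(H \right)} = - \frac{18}{25} + \frac{H}{5}$ ($Y{\left(H \right)} = H \frac{1}{5} + 18 \left(- \frac{1}{25}\right) = \frac{H}{5} - \frac{18}{25} = - \frac{18}{25} + \frac{H}{5}$)
$\frac{M{\left(-44,26 \right)} + Y{\left(-15 \right)}}{2361 + 2287} - 2639 = \frac{\left(9 - -44\right) + \left(- \frac{18}{25} + \frac{1}{5} \left(-15\right)\right)}{2361 + 2287} - 2639 = \frac{\left(9 + 44\right) - \frac{93}{25}}{4648} - 2639 = \left(53 - \frac{93}{25}\right) \frac{1}{4648} - 2639 = \frac{1232}{25} \cdot \frac{1}{4648} - 2639 = \frac{22}{2075} - 2639 = - \frac{5475903}{2075}$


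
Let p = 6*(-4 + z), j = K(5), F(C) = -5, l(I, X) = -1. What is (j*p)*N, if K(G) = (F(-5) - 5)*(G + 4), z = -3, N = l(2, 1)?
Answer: -3780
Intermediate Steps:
N = -1
K(G) = -40 - 10*G (K(G) = (-5 - 5)*(G + 4) = -10*(4 + G) = -40 - 10*G)
j = -90 (j = -40 - 10*5 = -40 - 50 = -90)
p = -42 (p = 6*(-4 - 3) = 6*(-7) = -42)
(j*p)*N = -90*(-42)*(-1) = 3780*(-1) = -3780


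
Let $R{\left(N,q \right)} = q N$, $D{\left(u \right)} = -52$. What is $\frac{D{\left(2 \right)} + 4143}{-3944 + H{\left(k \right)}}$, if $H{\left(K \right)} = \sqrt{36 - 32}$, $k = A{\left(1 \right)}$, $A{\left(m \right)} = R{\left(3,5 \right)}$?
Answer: $- \frac{4091}{3942} \approx -1.0378$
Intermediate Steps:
$R{\left(N,q \right)} = N q$
$A{\left(m \right)} = 15$ ($A{\left(m \right)} = 3 \cdot 5 = 15$)
$k = 15$
$H{\left(K \right)} = 2$ ($H{\left(K \right)} = \sqrt{4} = 2$)
$\frac{D{\left(2 \right)} + 4143}{-3944 + H{\left(k \right)}} = \frac{-52 + 4143}{-3944 + 2} = \frac{4091}{-3942} = 4091 \left(- \frac{1}{3942}\right) = - \frac{4091}{3942}$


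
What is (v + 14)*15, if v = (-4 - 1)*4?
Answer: -90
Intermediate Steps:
v = -20 (v = -5*4 = -20)
(v + 14)*15 = (-20 + 14)*15 = -6*15 = -90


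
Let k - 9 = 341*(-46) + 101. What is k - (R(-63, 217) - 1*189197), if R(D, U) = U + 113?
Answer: 173291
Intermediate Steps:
R(D, U) = 113 + U
k = -15576 (k = 9 + (341*(-46) + 101) = 9 + (-15686 + 101) = 9 - 15585 = -15576)
k - (R(-63, 217) - 1*189197) = -15576 - ((113 + 217) - 1*189197) = -15576 - (330 - 189197) = -15576 - 1*(-188867) = -15576 + 188867 = 173291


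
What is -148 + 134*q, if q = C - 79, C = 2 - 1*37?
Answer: -15424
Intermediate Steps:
C = -35 (C = 2 - 37 = -35)
q = -114 (q = -35 - 79 = -114)
-148 + 134*q = -148 + 134*(-114) = -148 - 15276 = -15424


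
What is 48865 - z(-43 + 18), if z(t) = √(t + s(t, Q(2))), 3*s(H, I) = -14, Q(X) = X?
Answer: 48865 - I*√267/3 ≈ 48865.0 - 5.4467*I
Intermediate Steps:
s(H, I) = -14/3 (s(H, I) = (⅓)*(-14) = -14/3)
z(t) = √(-14/3 + t) (z(t) = √(t - 14/3) = √(-14/3 + t))
48865 - z(-43 + 18) = 48865 - √(-42 + 9*(-43 + 18))/3 = 48865 - √(-42 + 9*(-25))/3 = 48865 - √(-42 - 225)/3 = 48865 - √(-267)/3 = 48865 - I*√267/3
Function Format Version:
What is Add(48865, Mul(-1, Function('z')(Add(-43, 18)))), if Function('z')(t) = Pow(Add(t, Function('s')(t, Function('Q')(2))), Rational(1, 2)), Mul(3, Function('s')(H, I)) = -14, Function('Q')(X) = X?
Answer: Add(48865, Mul(Rational(-1, 3), I, Pow(267, Rational(1, 2)))) ≈ Add(48865., Mul(-5.4467, I))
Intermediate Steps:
Function('s')(H, I) = Rational(-14, 3) (Function('s')(H, I) = Mul(Rational(1, 3), -14) = Rational(-14, 3))
Function('z')(t) = Pow(Add(Rational(-14, 3), t), Rational(1, 2)) (Function('z')(t) = Pow(Add(t, Rational(-14, 3)), Rational(1, 2)) = Pow(Add(Rational(-14, 3), t), Rational(1, 2)))
Add(48865, Mul(-1, Function('z')(Add(-43, 18)))) = Add(48865, Mul(-1, Mul(Rational(1, 3), Pow(Add(-42, Mul(9, Add(-43, 18))), Rational(1, 2))))) = Add(48865, Mul(-1, Mul(Rational(1, 3), Pow(Add(-42, Mul(9, -25)), Rational(1, 2))))) = Add(48865, Mul(-1, Mul(Rational(1, 3), Pow(Add(-42, -225), Rational(1, 2))))) = Add(48865, Mul(-1, Mul(Rational(1, 3), Pow(-267, Rational(1, 2))))) = Add(48865, Mul(-1, Mul(Rational(1, 3), Mul(I, Pow(267, Rational(1, 2)))))) = Add(48865, Mul(-1, Mul(Rational(1, 3), I, Pow(267, Rational(1, 2))))) = Add(48865, Mul(Rational(-1, 3), I, Pow(267, Rational(1, 2))))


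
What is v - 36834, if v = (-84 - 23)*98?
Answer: -47320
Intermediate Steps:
v = -10486 (v = -107*98 = -10486)
v - 36834 = -10486 - 36834 = -47320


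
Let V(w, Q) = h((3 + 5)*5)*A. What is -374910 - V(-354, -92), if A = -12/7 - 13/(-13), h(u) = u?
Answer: -2624170/7 ≈ -3.7488e+5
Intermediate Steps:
A = -5/7 (A = -12*⅐ - 13*(-1/13) = -12/7 + 1 = -5/7 ≈ -0.71429)
V(w, Q) = -200/7 (V(w, Q) = ((3 + 5)*5)*(-5/7) = (8*5)*(-5/7) = 40*(-5/7) = -200/7)
-374910 - V(-354, -92) = -374910 - 1*(-200/7) = -374910 + 200/7 = -2624170/7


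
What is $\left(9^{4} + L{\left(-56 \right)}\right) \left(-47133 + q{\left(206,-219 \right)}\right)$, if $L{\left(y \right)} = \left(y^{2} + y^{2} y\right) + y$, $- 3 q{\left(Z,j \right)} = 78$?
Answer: $7827215025$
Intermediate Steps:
$q{\left(Z,j \right)} = -26$ ($q{\left(Z,j \right)} = \left(- \frac{1}{3}\right) 78 = -26$)
$L{\left(y \right)} = y + y^{2} + y^{3}$ ($L{\left(y \right)} = \left(y^{2} + y^{3}\right) + y = y + y^{2} + y^{3}$)
$\left(9^{4} + L{\left(-56 \right)}\right) \left(-47133 + q{\left(206,-219 \right)}\right) = \left(9^{4} - 56 \left(1 - 56 + \left(-56\right)^{2}\right)\right) \left(-47133 - 26\right) = \left(6561 - 56 \left(1 - 56 + 3136\right)\right) \left(-47159\right) = \left(6561 - 172536\right) \left(-47159\right) = \left(-165975\right) \left(-47159\right) = 7827215025$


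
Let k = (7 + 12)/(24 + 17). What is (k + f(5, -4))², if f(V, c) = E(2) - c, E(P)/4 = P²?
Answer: 703921/1681 ≈ 418.75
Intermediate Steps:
E(P) = 4*P²
k = 19/41 ≈ 0.46341
f(V, c) = 16 - c (f(V, c) = 4*2² - c = 4*4 - c = 16 - c)
(k + f(5, -4))² = (19/41 + (16 - 1*(-4)))² = (19/41 + (16 + 4))² = (19/41 + 20)² = (839/41)² = 703921/1681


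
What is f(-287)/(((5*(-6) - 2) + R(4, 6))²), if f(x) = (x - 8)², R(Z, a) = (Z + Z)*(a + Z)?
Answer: 87025/2304 ≈ 37.771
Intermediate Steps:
R(Z, a) = 2*Z*(Z + a) (R(Z, a) = (2*Z)*(Z + a) = 2*Z*(Z + a))
f(x) = (-8 + x)²
f(-287)/(((5*(-6) - 2) + R(4, 6))²) = (-8 - 287)²/(((5*(-6) - 2) + 2*4*(4 + 6))²) = (-295)²/(((-30 - 2) + 2*4*10)²) = 87025/((-32 + 80)²) = 87025/(48²) = 87025/2304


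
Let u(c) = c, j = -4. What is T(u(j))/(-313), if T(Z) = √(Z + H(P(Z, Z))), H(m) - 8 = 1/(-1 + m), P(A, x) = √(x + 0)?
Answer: -√(95 - 10*I)/1565 ≈ -0.0062366 + 0.00032734*I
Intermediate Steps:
P(A, x) = √x
H(m) = 8 + 1/(-1 + m)
T(Z) = √(Z + (-7 + 8*√Z)/(-1 + √Z))
T(u(j))/(-313) = √((-7 + (-4)^(3/2) - 1*(-4) + 8*√(-4))/(-1 + √(-4)))/(-313) = √((-7 - 8*I + 4 + 8*(2*I))/(-1 + 2*I))*(-1/313) = √(((-1 - 2*I)/5)*(-7 - 8*I + 4 + 16*I))*(-1/313) = √(((-1 - 2*I)/5)*(-3 + 8*I))*(-1/313) = √((-1 - 2*I)*(-3 + 8*I)/5)*(-1/313) = (√5*√((-1 - 2*I)*(-3 + 8*I))/5)*(-1/313) = -√5*√((-1 - 2*I)*(-3 + 8*I))/1565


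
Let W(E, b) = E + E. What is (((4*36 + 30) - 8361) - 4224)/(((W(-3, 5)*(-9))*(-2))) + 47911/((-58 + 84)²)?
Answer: 94196/507 ≈ 185.79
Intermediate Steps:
W(E, b) = 2*E
(((4*36 + 30) - 8361) - 4224)/(((W(-3, 5)*(-9))*(-2))) + 47911/((-58 + 84)²) = (((4*36 + 30) - 8361) - 4224)/((((2*(-3))*(-9))*(-2))) + 47911/((-58 + 84)²) = (((144 + 30) - 8361) - 4224)/((-6*(-9)*(-2))) + 47911/(26²) = ((174 - 8361) - 4224)/((54*(-2))) + 47911/676 = (-8187 - 4224)/(-108) + 47911*(1/676) = -12411*(-1/108) + 47911/676 = 1379/12 + 47911/676 = 94196/507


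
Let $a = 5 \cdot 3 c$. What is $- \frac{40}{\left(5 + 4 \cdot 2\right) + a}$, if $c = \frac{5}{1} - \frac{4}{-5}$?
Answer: $- \frac{2}{5} \approx -0.4$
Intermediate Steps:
$c = \frac{29}{5}$ ($c = 5 \cdot 1 - - \frac{4}{5} = 5 + \frac{4}{5} = \frac{29}{5} \approx 5.8$)
$a = 87$ ($a = 5 \cdot 3 \cdot \frac{29}{5} = 15 \cdot \frac{29}{5} = 87$)
$- \frac{40}{\left(5 + 4 \cdot 2\right) + a} = - \frac{40}{\left(5 + 4 \cdot 2\right) + 87} = - \frac{40}{\left(5 + 8\right) + 87} = - \frac{40}{13 + 87} = - \frac{40}{100} = \left(-40\right) \frac{1}{100} = - \frac{2}{5}$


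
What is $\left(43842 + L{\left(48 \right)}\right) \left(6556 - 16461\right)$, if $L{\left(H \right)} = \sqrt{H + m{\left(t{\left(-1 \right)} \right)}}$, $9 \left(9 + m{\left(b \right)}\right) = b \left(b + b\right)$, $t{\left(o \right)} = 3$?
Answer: $-434255010 - 9905 \sqrt{41} \approx -4.3432 \cdot 10^{8}$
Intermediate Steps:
$m{\left(b \right)} = -9 + \frac{2 b^{2}}{9}$ ($m{\left(b \right)} = -9 + \frac{b \left(b + b\right)}{9} = -9 + \frac{b 2 b}{9} = -9 + \frac{2 b^{2}}{9}$)
$L{\left(H \right)} = \sqrt{-7 + H}$ ($L{\left(H \right)} = \sqrt{H - \left(9 - \frac{2 \cdot 3^{2}}{9}\right)} = \sqrt{H + \left(-9 + \frac{2}{9} \cdot 9\right)} = \sqrt{H + \left(-9 + 2\right)} = \sqrt{H - 7} = \sqrt{-7 + H}$)
$\left(43842 + L{\left(48 \right)}\right) \left(6556 - 16461\right) = \left(43842 + \sqrt{-7 + 48}\right) \left(6556 - 16461\right) = \left(43842 + \sqrt{41}\right) \left(-9905\right) = -434255010 - 9905 \sqrt{41}$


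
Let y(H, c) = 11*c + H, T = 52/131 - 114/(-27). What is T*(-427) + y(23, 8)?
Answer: -2194573/1179 ≈ -1861.4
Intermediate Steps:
T = 5446/1179 (T = 52*(1/131) - 114*(-1/27) = 52/131 + 38/9 = 5446/1179 ≈ 4.6192)
y(H, c) = H + 11*c
T*(-427) + y(23, 8) = (5446/1179)*(-427) + (23 + 11*8) = -2325442/1179 + (23 + 88) = -2325442/1179 + 111 = -2194573/1179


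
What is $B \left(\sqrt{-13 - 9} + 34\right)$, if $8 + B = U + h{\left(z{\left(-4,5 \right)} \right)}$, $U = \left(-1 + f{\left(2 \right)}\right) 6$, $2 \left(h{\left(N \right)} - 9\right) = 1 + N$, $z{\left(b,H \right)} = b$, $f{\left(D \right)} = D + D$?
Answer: $595 + \frac{35 i \sqrt{22}}{2} \approx 595.0 + 82.082 i$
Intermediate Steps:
$f{\left(D \right)} = 2 D$
$h{\left(N \right)} = \frac{19}{2} + \frac{N}{2}$ ($h{\left(N \right)} = 9 + \frac{1 + N}{2} = 9 + \left(\frac{1}{2} + \frac{N}{2}\right) = \frac{19}{2} + \frac{N}{2}$)
$U = 18$ ($U = \left(-1 + 2 \cdot 2\right) 6 = \left(-1 + 4\right) 6 = 3 \cdot 6 = 18$)
$B = \frac{35}{2}$ ($B = -8 + \left(18 + \left(\frac{19}{2} + \frac{1}{2} \left(-4\right)\right)\right) = -8 + \left(18 + \left(\frac{19}{2} - 2\right)\right) = -8 + \left(18 + \frac{15}{2}\right) = -8 + \frac{51}{2} = \frac{35}{2} \approx 17.5$)
$B \left(\sqrt{-13 - 9} + 34\right) = \frac{35 \left(\sqrt{-13 - 9} + 34\right)}{2} = \frac{35 \left(\sqrt{-22} + 34\right)}{2} = \frac{35 \left(i \sqrt{22} + 34\right)}{2} = \frac{35 \left(34 + i \sqrt{22}\right)}{2} = 595 + \frac{35 i \sqrt{22}}{2}$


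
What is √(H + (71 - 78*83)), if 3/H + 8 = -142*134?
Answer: I*√580062664849/9518 ≈ 80.019*I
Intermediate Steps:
H = -3/19036 (H = 3/(-8 - 142*134) = 3/(-8 - 19028) = 3/(-19036) = 3*(-1/19036) = -3/19036 ≈ -0.00015760)
√(H + (71 - 78*83)) = √(-3/19036 + (71 - 78*83)) = √(-3/19036 + (71 - 6474)) = √(-3/19036 - 6403) = √(-121887511/19036) = I*√580062664849/9518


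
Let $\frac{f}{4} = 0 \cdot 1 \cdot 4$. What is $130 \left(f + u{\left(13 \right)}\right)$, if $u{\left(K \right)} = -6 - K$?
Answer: $-2470$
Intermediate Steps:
$f = 0$ ($f = 4 \cdot 0 \cdot 1 \cdot 4 = 4 \cdot 0 \cdot 4 = 4 \cdot 0 = 0$)
$130 \left(f + u{\left(13 \right)}\right) = 130 \left(0 - 19\right) = 130 \left(-19\right) = -2470$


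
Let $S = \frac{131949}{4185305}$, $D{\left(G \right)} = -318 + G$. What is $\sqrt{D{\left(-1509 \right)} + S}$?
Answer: $\frac{3 i \sqrt{3555844561677470}}{4185305} \approx 42.743 i$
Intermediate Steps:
$S = \frac{131949}{4185305}$ ($S = 131949 \cdot \frac{1}{4185305} = \frac{131949}{4185305} \approx 0.031527$)
$\sqrt{D{\left(-1509 \right)} + S} = \sqrt{\left(-318 - 1509\right) + \frac{131949}{4185305}} = \sqrt{-1827 + \frac{131949}{4185305}} = \sqrt{- \frac{7646420286}{4185305}} = \frac{3 i \sqrt{3555844561677470}}{4185305}$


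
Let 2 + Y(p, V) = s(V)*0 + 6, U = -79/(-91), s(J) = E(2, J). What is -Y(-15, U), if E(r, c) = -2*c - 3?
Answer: -4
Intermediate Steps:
E(r, c) = -3 - 2*c
s(J) = -3 - 2*J
U = 79/91 (U = -79*(-1/91) = 79/91 ≈ 0.86813)
Y(p, V) = 4 (Y(p, V) = -2 + ((-3 - 2*V)*0 + 6) = -2 + (0 + 6) = -2 + 6 = 4)
-Y(-15, U) = -1*4 = -4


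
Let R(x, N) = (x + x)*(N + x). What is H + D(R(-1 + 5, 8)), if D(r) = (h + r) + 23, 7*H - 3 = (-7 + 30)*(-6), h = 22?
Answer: 852/7 ≈ 121.71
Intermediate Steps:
H = -135/7 (H = 3/7 + ((-7 + 30)*(-6))/7 = 3/7 + (23*(-6))/7 = 3/7 + (⅐)*(-138) = 3/7 - 138/7 = -135/7 ≈ -19.286)
R(x, N) = 2*x*(N + x) (R(x, N) = (2*x)*(N + x) = 2*x*(N + x))
D(r) = 45 + r (D(r) = (22 + r) + 23 = 45 + r)
H + D(R(-1 + 5, 8)) = -135/7 + (45 + 2*(-1 + 5)*(8 + (-1 + 5))) = -135/7 + (45 + 2*4*(8 + 4)) = -135/7 + (45 + 2*4*12) = -135/7 + (45 + 96) = -135/7 + 141 = 852/7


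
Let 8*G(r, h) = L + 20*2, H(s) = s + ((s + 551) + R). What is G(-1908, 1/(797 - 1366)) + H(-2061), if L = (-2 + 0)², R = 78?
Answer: -6975/2 ≈ -3487.5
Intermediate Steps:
H(s) = 629 + 2*s (H(s) = s + ((s + 551) + 78) = s + ((551 + s) + 78) = s + (629 + s) = 629 + 2*s)
L = 4 (L = (-2)² = 4)
G(r, h) = 11/2 (G(r, h) = (4 + 20*2)/8 = (4 + 40)/8 = (⅛)*44 = 11/2)
G(-1908, 1/(797 - 1366)) + H(-2061) = 11/2 + (629 + 2*(-2061)) = 11/2 + (629 - 4122) = 11/2 - 3493 = -6975/2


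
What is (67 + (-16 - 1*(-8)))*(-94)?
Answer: -5546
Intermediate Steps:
(67 + (-16 - 1*(-8)))*(-94) = (67 + (-16 + 8))*(-94) = (67 - 8)*(-94) = 59*(-94) = -5546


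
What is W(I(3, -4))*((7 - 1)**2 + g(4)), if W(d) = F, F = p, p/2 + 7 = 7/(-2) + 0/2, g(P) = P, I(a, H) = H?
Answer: -840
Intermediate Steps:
p = -21 (p = -14 + 2*(7/(-2) + 0/2) = -14 + 2*(7*(-1/2) + 0*(1/2)) = -14 + 2*(-7/2 + 0) = -14 + 2*(-7/2) = -14 - 7 = -21)
F = -21
W(d) = -21
W(I(3, -4))*((7 - 1)**2 + g(4)) = -21*((7 - 1)**2 + 4) = -21*(6**2 + 4) = -21*(36 + 4) = -21*40 = -840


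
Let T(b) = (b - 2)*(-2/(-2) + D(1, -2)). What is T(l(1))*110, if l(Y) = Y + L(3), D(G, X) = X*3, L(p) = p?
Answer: -1100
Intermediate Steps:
D(G, X) = 3*X
l(Y) = 3 + Y (l(Y) = Y + 3 = 3 + Y)
T(b) = 10 - 5*b (T(b) = (b - 2)*(-2/(-2) + 3*(-2)) = (-2 + b)*(-2*(-1/2) - 6) = (-2 + b)*(1 - 6) = (-2 + b)*(-5) = 10 - 5*b)
T(l(1))*110 = (10 - 5*(3 + 1))*110 = (10 - 5*4)*110 = (10 - 20)*110 = -10*110 = -1100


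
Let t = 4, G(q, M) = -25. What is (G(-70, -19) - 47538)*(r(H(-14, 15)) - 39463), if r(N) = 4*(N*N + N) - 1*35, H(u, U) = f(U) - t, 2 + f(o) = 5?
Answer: 1878643374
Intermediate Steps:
f(o) = 3 (f(o) = -2 + 5 = 3)
H(u, U) = -1 (H(u, U) = 3 - 1*4 = 3 - 4 = -1)
r(N) = -35 + 4*N + 4*N² (r(N) = 4*(N² + N) - 35 = 4*(N + N²) - 35 = (4*N + 4*N²) - 35 = -35 + 4*N + 4*N²)
(G(-70, -19) - 47538)*(r(H(-14, 15)) - 39463) = (-25 - 47538)*((-35 + 4*(-1) + 4*(-1)²) - 39463) = -47563*((-35 - 4 + 4*1) - 39463) = -47563*((-35 - 4 + 4) - 39463) = -47563*(-35 - 39463) = -47563*(-39498) = 1878643374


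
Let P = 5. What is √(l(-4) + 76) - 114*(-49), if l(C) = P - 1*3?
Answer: 5586 + √78 ≈ 5594.8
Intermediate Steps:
l(C) = 2 (l(C) = 5 - 1*3 = 5 - 3 = 2)
√(l(-4) + 76) - 114*(-49) = √(2 + 76) - 114*(-49) = √78 + 5586 = 5586 + √78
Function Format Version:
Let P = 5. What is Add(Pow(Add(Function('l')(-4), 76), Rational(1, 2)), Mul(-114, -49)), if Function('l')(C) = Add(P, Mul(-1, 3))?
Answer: Add(5586, Pow(78, Rational(1, 2))) ≈ 5594.8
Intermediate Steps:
Function('l')(C) = 2 (Function('l')(C) = Add(5, Mul(-1, 3)) = Add(5, -3) = 2)
Add(Pow(Add(Function('l')(-4), 76), Rational(1, 2)), Mul(-114, -49)) = Add(Pow(Add(2, 76), Rational(1, 2)), Mul(-114, -49)) = Add(Pow(78, Rational(1, 2)), 5586) = Add(5586, Pow(78, Rational(1, 2)))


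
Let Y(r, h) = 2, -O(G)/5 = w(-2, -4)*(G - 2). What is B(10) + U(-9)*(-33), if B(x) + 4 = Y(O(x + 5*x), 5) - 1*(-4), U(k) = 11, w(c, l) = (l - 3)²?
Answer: -361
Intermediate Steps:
w(c, l) = (-3 + l)²
O(G) = 490 - 245*G (O(G) = -5*(-3 - 4)²*(G - 2) = -5*(-7)²*(-2 + G) = -245*(-2 + G) = -5*(-98 + 49*G) = 490 - 245*G)
B(x) = 2 (B(x) = -4 + (2 - 1*(-4)) = -4 + (2 + 4) = -4 + 6 = 2)
B(10) + U(-9)*(-33) = 2 + 11*(-33) = 2 - 363 = -361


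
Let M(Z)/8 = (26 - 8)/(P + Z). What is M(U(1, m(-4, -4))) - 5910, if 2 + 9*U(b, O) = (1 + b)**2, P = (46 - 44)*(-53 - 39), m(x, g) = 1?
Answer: -4888218/827 ≈ -5910.8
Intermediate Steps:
P = -184 (P = 2*(-92) = -184)
U(b, O) = -2/9 + (1 + b)**2/9
M(Z) = 144/(-184 + Z) (M(Z) = 8*((26 - 8)/(-184 + Z)) = 8*(18/(-184 + Z)) = 144/(-184 + Z))
M(U(1, m(-4, -4))) - 5910 = 144/(-184 + (-2/9 + (1 + 1)**2/9)) - 5910 = 144/(-184 + (-2/9 + (1/9)*2**2)) - 5910 = 144/(-184 + (-2/9 + (1/9)*4)) - 5910 = 144/(-184 + (-2/9 + 4/9)) - 5910 = 144/(-184 + 2/9) - 5910 = 144/(-1654/9) - 5910 = 144*(-9/1654) - 5910 = -648/827 - 5910 = -4888218/827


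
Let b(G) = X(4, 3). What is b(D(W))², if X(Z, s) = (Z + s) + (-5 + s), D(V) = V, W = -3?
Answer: 25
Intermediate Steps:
X(Z, s) = -5 + Z + 2*s
b(G) = 5 (b(G) = -5 + 4 + 2*3 = -5 + 4 + 6 = 5)
b(D(W))² = 5² = 25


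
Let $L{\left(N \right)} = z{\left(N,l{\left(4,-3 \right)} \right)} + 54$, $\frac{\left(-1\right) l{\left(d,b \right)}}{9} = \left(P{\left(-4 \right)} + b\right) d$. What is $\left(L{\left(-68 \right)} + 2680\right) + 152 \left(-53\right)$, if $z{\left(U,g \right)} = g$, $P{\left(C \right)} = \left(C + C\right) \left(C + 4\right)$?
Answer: $-5214$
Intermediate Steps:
$P{\left(C \right)} = 2 C \left(4 + C\right)$
$l{\left(d,b \right)} = - 9 b d$ ($l{\left(d,b \right)} = - 9 \left(2 \left(-4\right) \left(4 - 4\right) + b\right) d = - 9 \left(2 \left(-4\right) 0 + b\right) d = - 9 \left(0 + b\right) d = - 9 b d$)
$L{\left(N \right)} = 162$ ($L{\left(N \right)} = \left(-9\right) \left(-3\right) 4 + 54 = 108 + 54 = 162$)
$\left(L{\left(-68 \right)} + 2680\right) + 152 \left(-53\right) = \left(162 + 2680\right) + 152 \left(-53\right) = 2842 - 8056 = -5214$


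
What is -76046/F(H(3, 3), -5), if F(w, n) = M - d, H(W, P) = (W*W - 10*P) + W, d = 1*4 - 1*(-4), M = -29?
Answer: 76046/37 ≈ 2055.3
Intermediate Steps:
d = 8 (d = 4 + 4 = 8)
H(W, P) = W + W² - 10*P (H(W, P) = (W² - 10*P) + W = W + W² - 10*P)
F(w, n) = -37 (F(w, n) = -29 - 1*8 = -29 - 8 = -37)
-76046/F(H(3, 3), -5) = -76046/(-37) = -76046*(-1/37) = 76046/37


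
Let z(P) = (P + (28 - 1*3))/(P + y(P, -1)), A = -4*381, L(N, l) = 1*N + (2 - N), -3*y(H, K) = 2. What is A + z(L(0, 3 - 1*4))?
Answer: -6015/4 ≈ -1503.8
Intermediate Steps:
y(H, K) = -2/3 (y(H, K) = -1/3*2 = -2/3)
L(N, l) = 2 (L(N, l) = N + (2 - N) = 2)
A = -1524
z(P) = (25 + P)/(-2/3 + P) (z(P) = (P + (28 - 1*3))/(P - 2/3) = (P + (28 - 3))/(-2/3 + P) = (P + 25)/(-2/3 + P) = (25 + P)/(-2/3 + P))
A + z(L(0, 3 - 1*4)) = -1524 + 3*(25 + 2)/(-2 + 3*2) = -1524 + 3*27/(-2 + 6) = -1524 + 3*27/4 = -1524 + 3*(1/4)*27 = -1524 + 81/4 = -6015/4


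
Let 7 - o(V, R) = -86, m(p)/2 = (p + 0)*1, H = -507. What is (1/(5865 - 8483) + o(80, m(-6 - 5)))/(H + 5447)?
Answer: 243473/12932920 ≈ 0.018826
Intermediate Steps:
m(p) = 2*p (m(p) = 2*((p + 0)*1) = 2*(p*1) = 2*p)
o(V, R) = 93 (o(V, R) = 7 - 1*(-86) = 7 + 86 = 93)
(1/(5865 - 8483) + o(80, m(-6 - 5)))/(H + 5447) = (1/(5865 - 8483) + 93)/(-507 + 5447) = (1/(-2618) + 93)/4940 = (-1/2618 + 93)*(1/4940) = (243473/2618)*(1/4940) = 243473/12932920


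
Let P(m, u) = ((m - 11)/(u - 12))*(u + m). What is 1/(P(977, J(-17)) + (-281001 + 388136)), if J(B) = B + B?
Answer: 1/87332 ≈ 1.1451e-5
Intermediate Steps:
J(B) = 2*B
P(m, u) = (-11 + m)*(m + u)/(-12 + u) (P(m, u) = ((-11 + m)/(-12 + u))*(m + u) = (-11 + m)*(m + u)/(-12 + u))
1/(P(977, J(-17)) + (-281001 + 388136)) = 1/((977² - 11*977 - 22*(-17) + 977*(2*(-17)))/(-12 + 2*(-17)) + (-281001 + 388136)) = 1/((954529 - 10747 - 11*(-34) + 977*(-34))/(-12 - 34) + 107135) = 1/((954529 - 10747 + 374 - 33218)/(-46) + 107135) = 1/(-1/46*910938 + 107135) = 1/(-19803 + 107135) = 1/87332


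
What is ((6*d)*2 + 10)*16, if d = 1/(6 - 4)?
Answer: 256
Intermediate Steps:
d = ½ (d = 1/2 = ½ ≈ 0.50000)
((6*d)*2 + 10)*16 = ((6*(½))*2 + 10)*16 = (3*2 + 10)*16 = (6 + 10)*16 = 16*16 = 256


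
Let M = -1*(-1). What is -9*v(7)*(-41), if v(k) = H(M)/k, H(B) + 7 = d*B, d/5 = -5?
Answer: -11808/7 ≈ -1686.9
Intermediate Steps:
d = -25 (d = 5*(-5) = -25)
M = 1
H(B) = -7 - 25*B
v(k) = -32/k (v(k) = (-7 - 25*1)/k = (-7 - 25)/k = -32/k)
-9*v(7)*(-41) = -(-288)/7*(-41) = -9*(-32/7)*(-41) = (288/7)*(-41) = -11808/7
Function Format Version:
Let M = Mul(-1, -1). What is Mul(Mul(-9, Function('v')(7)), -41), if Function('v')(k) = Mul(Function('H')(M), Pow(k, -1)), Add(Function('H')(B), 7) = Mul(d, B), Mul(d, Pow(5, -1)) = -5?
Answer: Rational(-11808, 7) ≈ -1686.9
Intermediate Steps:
d = -25 (d = Mul(5, -5) = -25)
M = 1
Function('H')(B) = Add(-7, Mul(-25, B))
Function('v')(k) = Mul(-32, Pow(k, -1)) (Function('v')(k) = Mul(Add(-7, Mul(-25, 1)), Pow(k, -1)) = Mul(Add(-7, -25), Pow(k, -1)) = Mul(-32, Pow(k, -1)))
Mul(Mul(-9, Function('v')(7)), -41) = Mul(Mul(-9, Mul(-32, Pow(7, -1))), -41) = Mul(Mul(-9, Mul(-32, Rational(1, 7))), -41) = Mul(Mul(-9, Rational(-32, 7)), -41) = Mul(Rational(288, 7), -41) = Rational(-11808, 7)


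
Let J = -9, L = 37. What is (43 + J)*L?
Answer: 1258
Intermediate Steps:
(43 + J)*L = (43 - 9)*37 = 34*37 = 1258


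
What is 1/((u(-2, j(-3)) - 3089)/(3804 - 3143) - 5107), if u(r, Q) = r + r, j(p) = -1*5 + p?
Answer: -661/3378820 ≈ -0.00019563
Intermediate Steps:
j(p) = -5 + p
u(r, Q) = 2*r
1/((u(-2, j(-3)) - 3089)/(3804 - 3143) - 5107) = 1/((2*(-2) - 3089)/(3804 - 3143) - 5107) = 1/((-4 - 3089)/661 - 5107) = 1/(-3093*1/661 - 5107) = 1/(-3093/661 - 5107) = 1/(-3378820/661) = -661/3378820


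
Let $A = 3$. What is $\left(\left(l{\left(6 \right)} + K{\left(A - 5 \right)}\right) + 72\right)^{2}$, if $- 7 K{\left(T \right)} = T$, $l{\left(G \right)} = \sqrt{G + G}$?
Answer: $\frac{256624}{49} + \frac{2024 \sqrt{3}}{7} \approx 5738.0$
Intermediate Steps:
$l{\left(G \right)} = \sqrt{2} \sqrt{G}$ ($l{\left(G \right)} = \sqrt{2 G} = \sqrt{2} \sqrt{G}$)
$K{\left(T \right)} = - \frac{T}{7}$
$\left(\left(l{\left(6 \right)} + K{\left(A - 5 \right)}\right) + 72\right)^{2} = \left(\left(\sqrt{2} \sqrt{6} - \frac{3 - 5}{7}\right) + 72\right)^{2} = \left(\left(2 \sqrt{3} - - \frac{2}{7}\right) + 72\right)^{2} = \left(\left(2 \sqrt{3} + \frac{2}{7}\right) + 72\right)^{2} = \left(\left(\frac{2}{7} + 2 \sqrt{3}\right) + 72\right)^{2} = \left(\frac{506}{7} + 2 \sqrt{3}\right)^{2}$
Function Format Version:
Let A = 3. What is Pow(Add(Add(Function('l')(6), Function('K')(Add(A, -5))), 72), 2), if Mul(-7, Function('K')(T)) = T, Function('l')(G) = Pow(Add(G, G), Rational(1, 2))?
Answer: Add(Rational(256624, 49), Mul(Rational(2024, 7), Pow(3, Rational(1, 2)))) ≈ 5738.0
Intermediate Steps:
Function('l')(G) = Mul(Pow(2, Rational(1, 2)), Pow(G, Rational(1, 2))) (Function('l')(G) = Pow(Mul(2, G), Rational(1, 2)) = Mul(Pow(2, Rational(1, 2)), Pow(G, Rational(1, 2))))
Function('K')(T) = Mul(Rational(-1, 7), T)
Pow(Add(Add(Function('l')(6), Function('K')(Add(A, -5))), 72), 2) = Pow(Add(Add(Mul(Pow(2, Rational(1, 2)), Pow(6, Rational(1, 2))), Mul(Rational(-1, 7), Add(3, -5))), 72), 2) = Pow(Add(Add(Mul(2, Pow(3, Rational(1, 2))), Mul(Rational(-1, 7), -2)), 72), 2) = Pow(Add(Add(Mul(2, Pow(3, Rational(1, 2))), Rational(2, 7)), 72), 2) = Pow(Add(Add(Rational(2, 7), Mul(2, Pow(3, Rational(1, 2)))), 72), 2) = Pow(Add(Rational(506, 7), Mul(2, Pow(3, Rational(1, 2)))), 2)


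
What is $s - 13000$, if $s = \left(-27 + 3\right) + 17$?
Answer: $-13007$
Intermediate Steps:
$s = -7$ ($s = -24 + 17 = -7$)
$s - 13000 = -7 - 13000 = -13007$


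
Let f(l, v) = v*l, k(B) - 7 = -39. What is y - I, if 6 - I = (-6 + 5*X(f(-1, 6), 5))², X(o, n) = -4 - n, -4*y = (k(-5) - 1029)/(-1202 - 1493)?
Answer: 27973039/10780 ≈ 2594.9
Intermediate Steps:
k(B) = -32 (k(B) = 7 - 39 = -32)
f(l, v) = l*v
y = -1061/10780 (y = -(-32 - 1029)/(4*(-1202 - 1493)) = -(-1061)/(4*(-2695)) = -(-1061)*(-1)/(4*2695) = -¼*1061/2695 = -1061/10780 ≈ -0.098423)
I = -2595 (I = 6 - (-6 + 5*(-4 - 1*5))² = 6 - (-6 + 5*(-4 - 5))² = 6 - (-6 + 5*(-9))² = 6 - (-6 - 45)² = 6 - 1*(-51)² = 6 - 1*2601 = 6 - 2601 = -2595)
y - I = -1061/10780 - 1*(-2595) = -1061/10780 + 2595 = 27973039/10780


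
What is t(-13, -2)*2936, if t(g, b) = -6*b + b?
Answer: 29360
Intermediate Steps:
t(g, b) = -5*b
t(-13, -2)*2936 = -5*(-2)*2936 = 10*2936 = 29360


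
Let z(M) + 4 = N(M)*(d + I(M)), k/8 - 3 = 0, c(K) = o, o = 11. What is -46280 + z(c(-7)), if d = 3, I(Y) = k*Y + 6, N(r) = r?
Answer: -43281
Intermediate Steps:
c(K) = 11
k = 24 (k = 24 + 8*0 = 24 + 0 = 24)
I(Y) = 6 + 24*Y (I(Y) = 24*Y + 6 = 6 + 24*Y)
z(M) = -4 + M*(9 + 24*M) (z(M) = -4 + M*(3 + (6 + 24*M)) = -4 + M*(9 + 24*M))
-46280 + z(c(-7)) = -46280 + (-4 + 9*11 + 24*11²) = -46280 + (-4 + 99 + 24*121) = -46280 + (-4 + 99 + 2904) = -46280 + 2999 = -43281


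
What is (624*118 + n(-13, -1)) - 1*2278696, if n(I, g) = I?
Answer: -2205077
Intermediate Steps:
(624*118 + n(-13, -1)) - 1*2278696 = (624*118 - 13) - 1*2278696 = (73632 - 13) - 2278696 = 73619 - 2278696 = -2205077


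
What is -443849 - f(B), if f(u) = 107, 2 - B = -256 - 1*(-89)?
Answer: -443956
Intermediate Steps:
B = 169 (B = 2 - (-256 - 1*(-89)) = 2 - (-256 + 89) = 2 - 1*(-167) = 2 + 167 = 169)
-443849 - f(B) = -443849 - 1*107 = -443849 - 107 = -443956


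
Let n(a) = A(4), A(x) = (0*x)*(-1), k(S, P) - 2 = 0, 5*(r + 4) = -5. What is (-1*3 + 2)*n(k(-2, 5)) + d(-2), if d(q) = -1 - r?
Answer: 4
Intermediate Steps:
r = -5 (r = -4 + (⅕)*(-5) = -4 - 1 = -5)
k(S, P) = 2 (k(S, P) = 2 + 0 = 2)
A(x) = 0 (A(x) = 0*(-1) = 0)
d(q) = 4 (d(q) = -1 - 1*(-5) = -1 + 5 = 4)
n(a) = 0
(-1*3 + 2)*n(k(-2, 5)) + d(-2) = (-1*3 + 2)*0 + 4 = (-3 + 2)*0 + 4 = -1*0 + 4 = 0 + 4 = 4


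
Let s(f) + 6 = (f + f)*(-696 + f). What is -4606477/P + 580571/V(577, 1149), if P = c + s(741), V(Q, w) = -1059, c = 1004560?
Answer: -626811459467/1134447396 ≈ -552.53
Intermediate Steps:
s(f) = -6 + 2*f*(-696 + f) (s(f) = -6 + (f + f)*(-696 + f) = -6 + (2*f)*(-696 + f) = -6 + 2*f*(-696 + f))
P = 1071244 (P = 1004560 + (-6 - 1392*741 + 2*741²) = 1004560 + (-6 - 1031472 + 2*549081) = 1004560 + (-6 - 1031472 + 1098162) = 1004560 + 66684 = 1071244)
-4606477/P + 580571/V(577, 1149) = -4606477/1071244 + 580571/(-1059) = -4606477*1/1071244 + 580571*(-1/1059) = -4606477/1071244 - 580571/1059 = -626811459467/1134447396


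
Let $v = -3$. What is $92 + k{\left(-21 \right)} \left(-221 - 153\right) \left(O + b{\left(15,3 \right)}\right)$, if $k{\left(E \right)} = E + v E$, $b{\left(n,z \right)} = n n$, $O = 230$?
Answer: $-7147048$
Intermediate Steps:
$b{\left(n,z \right)} = n^{2}$
$k{\left(E \right)} = - 2 E$ ($k{\left(E \right)} = E - 3 E = - 2 E$)
$92 + k{\left(-21 \right)} \left(-221 - 153\right) \left(O + b{\left(15,3 \right)}\right) = 92 + \left(-2\right) \left(-21\right) \left(-221 - 153\right) \left(230 + 15^{2}\right) = 92 + 42 \left(- 374 \left(230 + 225\right)\right) = 92 + 42 \left(\left(-374\right) 455\right) = 92 + 42 \left(-170170\right) = 92 - 7147140 = -7147048$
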